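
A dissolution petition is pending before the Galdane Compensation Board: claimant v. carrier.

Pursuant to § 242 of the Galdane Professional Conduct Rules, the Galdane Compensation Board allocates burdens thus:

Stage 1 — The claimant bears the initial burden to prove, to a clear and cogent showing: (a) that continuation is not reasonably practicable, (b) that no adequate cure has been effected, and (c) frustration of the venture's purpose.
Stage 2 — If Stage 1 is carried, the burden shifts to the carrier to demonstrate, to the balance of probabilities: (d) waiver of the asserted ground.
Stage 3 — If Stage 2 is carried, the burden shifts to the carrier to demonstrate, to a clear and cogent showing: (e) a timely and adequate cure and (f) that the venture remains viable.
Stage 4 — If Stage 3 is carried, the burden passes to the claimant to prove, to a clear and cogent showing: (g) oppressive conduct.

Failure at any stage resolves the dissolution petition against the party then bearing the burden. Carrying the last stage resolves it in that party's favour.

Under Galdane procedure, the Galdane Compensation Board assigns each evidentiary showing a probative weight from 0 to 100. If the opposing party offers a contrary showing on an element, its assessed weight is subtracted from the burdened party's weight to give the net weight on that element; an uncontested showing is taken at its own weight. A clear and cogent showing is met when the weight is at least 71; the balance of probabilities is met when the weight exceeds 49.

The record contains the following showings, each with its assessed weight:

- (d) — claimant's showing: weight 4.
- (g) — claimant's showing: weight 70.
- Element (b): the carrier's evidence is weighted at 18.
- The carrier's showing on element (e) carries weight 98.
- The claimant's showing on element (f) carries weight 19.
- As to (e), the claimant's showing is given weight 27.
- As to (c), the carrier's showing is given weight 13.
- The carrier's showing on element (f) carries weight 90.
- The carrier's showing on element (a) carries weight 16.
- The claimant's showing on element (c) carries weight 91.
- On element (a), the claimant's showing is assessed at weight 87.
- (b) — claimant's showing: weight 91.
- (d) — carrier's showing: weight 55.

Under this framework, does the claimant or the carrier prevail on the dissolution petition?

Stage 1 (claimant, a clear and cogent showing, weight is at least 71): (a) net 87−16=71 ≥ 71 — meets; (b) net 91−18=73 ≥ 71 — meets; (c) net 91−13=78 ≥ 71 — meets.
  Stage 1 carried; the burden shifts to the carrier.
Stage 2 (carrier, the balance of probabilities, weight exceeds 49): (d) net 55−4=51 > 49 — meets.
  Stage 2 is satisfied; the carrier continues to bear the burden.
Stage 3 (carrier, a clear and cogent showing, weight is at least 71): (e) net 98−27=71 ≥ 71 — meets; (f) net 90−19=71 ≥ 71 — meets.
  Stage 3 is satisfied; the onus moves to the claimant.
Stage 4 (claimant, a clear and cogent showing, weight is at least 71): (g) 70 < 71 — fails.
  Not every element is met, so the claimant fails to carry Stage 4.
So the carrier prevails.

carrier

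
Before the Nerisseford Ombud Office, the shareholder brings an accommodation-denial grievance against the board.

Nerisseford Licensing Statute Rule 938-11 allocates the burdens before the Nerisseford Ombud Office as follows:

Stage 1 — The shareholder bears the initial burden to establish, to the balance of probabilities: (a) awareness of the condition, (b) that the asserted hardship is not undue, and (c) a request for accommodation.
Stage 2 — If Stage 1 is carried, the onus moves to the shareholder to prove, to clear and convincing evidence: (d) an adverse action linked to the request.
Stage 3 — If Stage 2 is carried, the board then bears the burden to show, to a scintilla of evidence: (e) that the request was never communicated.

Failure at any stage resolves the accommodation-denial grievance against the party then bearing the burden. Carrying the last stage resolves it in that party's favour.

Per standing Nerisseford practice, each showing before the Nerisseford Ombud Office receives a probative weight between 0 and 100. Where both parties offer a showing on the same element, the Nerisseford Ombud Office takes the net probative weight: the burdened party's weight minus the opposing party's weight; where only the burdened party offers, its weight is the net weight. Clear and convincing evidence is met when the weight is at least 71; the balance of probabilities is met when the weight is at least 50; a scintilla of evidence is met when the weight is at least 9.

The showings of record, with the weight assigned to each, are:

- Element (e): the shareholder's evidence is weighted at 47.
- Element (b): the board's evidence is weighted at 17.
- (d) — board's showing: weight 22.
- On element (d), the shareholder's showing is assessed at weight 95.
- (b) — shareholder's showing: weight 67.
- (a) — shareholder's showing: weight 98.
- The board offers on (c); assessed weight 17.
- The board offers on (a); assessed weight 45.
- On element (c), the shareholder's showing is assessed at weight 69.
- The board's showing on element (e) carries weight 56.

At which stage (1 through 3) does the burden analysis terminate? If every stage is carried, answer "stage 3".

stage 3

Stage 1 — burden on shareholder; standard: the balance of probabilities (weight is at least 50).
    (a): 98 − 45 = 53 ≥ 50 [met]
    (b): 67 − 17 = 50 ≥ 50 [met]
    (c): 69 − 17 = 52 ≥ 50 [met]
  Stage 1 is satisfied; the shareholder continues to bear the burden.
Stage 2 — burden on shareholder; standard: clear and convincing evidence (weight is at least 71).
    (d): 95 − 22 = 73 ≥ 71 [met]
  Stage 2 is satisfied; the onus moves to the board.
Stage 3 — burden on board; standard: a scintilla of evidence (weight is at least 9).
    (e): 56 − 47 = 9 ≥ 9 [met]
  All elements met at the final stage.
All stages carried — the board prevails.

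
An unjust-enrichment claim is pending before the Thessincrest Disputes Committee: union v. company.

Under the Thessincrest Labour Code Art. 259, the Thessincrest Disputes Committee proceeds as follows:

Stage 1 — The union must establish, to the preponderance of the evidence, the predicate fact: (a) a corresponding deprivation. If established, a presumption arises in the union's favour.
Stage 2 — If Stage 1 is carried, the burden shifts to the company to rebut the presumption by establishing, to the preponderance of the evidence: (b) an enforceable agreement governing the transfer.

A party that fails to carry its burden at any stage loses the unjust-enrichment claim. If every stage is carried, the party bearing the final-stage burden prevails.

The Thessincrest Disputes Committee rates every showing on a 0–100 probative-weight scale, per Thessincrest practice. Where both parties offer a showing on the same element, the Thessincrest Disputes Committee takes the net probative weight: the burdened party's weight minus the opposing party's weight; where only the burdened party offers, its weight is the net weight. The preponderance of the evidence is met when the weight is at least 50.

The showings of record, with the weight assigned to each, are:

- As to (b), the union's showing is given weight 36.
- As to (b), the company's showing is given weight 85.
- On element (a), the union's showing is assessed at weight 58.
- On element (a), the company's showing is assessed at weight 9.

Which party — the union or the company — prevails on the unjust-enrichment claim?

company

Stage 1 — burden on union; standard: the preponderance of the evidence (weight is at least 50).
    (a): 58 − 9 = 49 < 50 [not met]
  The union does not carry Stage 1.
The company prevails.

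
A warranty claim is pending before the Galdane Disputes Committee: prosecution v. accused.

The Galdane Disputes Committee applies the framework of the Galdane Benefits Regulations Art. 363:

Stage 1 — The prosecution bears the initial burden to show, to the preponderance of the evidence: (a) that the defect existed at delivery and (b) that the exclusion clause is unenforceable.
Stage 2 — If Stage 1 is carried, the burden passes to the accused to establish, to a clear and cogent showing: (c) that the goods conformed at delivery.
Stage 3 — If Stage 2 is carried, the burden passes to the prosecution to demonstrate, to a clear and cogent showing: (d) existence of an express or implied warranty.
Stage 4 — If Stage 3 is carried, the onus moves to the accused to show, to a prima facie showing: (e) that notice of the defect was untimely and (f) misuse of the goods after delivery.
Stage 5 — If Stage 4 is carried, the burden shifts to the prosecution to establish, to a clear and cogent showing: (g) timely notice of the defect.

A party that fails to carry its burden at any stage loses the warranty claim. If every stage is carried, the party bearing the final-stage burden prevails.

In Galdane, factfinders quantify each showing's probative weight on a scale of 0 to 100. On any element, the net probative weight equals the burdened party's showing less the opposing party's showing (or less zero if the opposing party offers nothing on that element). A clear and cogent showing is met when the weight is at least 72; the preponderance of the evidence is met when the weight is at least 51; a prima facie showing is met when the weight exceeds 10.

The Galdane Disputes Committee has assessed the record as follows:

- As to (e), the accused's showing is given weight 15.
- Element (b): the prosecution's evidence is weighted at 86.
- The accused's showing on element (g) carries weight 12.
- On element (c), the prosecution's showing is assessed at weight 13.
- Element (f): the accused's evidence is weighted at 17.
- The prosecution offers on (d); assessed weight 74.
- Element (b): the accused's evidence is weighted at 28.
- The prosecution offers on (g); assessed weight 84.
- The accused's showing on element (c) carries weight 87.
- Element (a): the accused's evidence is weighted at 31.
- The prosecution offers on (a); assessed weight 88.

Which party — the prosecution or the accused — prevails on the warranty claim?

prosecution

Stage 1 — burden on prosecution; standard: the preponderance of the evidence (weight is at least 51).
    (a): 88 − 31 = 57 ≥ 51 [met]
    (b): 86 − 28 = 58 ≥ 51 [met]
  The prosecution carries Stage 1; the accused now bears the burden.
Stage 2 — burden on accused; standard: a clear and cogent showing (weight is at least 72).
    (c): 87 − 13 = 74 ≥ 72 [met]
  Stage 2 is satisfied; the onus moves to the prosecution.
Stage 3 — burden on prosecution; standard: a clear and cogent showing (weight is at least 72).
    (d): 74 ≥ 72 [met]
  All elements met. The burden passes to the accused.
Stage 4 — burden on accused; standard: a prima facie showing (weight exceeds 10).
    (e): 15 > 10 [met]
    (f): 17 > 10 [met]
  Stage 4 carried; the burden shifts to the prosecution.
Stage 5 — burden on prosecution; standard: a clear and cogent showing (weight is at least 72).
    (g): 84 − 12 = 72 ≥ 72 [met]
  Stage 5 carried; the final stage is satisfied.
All stages carried — the prosecution prevails.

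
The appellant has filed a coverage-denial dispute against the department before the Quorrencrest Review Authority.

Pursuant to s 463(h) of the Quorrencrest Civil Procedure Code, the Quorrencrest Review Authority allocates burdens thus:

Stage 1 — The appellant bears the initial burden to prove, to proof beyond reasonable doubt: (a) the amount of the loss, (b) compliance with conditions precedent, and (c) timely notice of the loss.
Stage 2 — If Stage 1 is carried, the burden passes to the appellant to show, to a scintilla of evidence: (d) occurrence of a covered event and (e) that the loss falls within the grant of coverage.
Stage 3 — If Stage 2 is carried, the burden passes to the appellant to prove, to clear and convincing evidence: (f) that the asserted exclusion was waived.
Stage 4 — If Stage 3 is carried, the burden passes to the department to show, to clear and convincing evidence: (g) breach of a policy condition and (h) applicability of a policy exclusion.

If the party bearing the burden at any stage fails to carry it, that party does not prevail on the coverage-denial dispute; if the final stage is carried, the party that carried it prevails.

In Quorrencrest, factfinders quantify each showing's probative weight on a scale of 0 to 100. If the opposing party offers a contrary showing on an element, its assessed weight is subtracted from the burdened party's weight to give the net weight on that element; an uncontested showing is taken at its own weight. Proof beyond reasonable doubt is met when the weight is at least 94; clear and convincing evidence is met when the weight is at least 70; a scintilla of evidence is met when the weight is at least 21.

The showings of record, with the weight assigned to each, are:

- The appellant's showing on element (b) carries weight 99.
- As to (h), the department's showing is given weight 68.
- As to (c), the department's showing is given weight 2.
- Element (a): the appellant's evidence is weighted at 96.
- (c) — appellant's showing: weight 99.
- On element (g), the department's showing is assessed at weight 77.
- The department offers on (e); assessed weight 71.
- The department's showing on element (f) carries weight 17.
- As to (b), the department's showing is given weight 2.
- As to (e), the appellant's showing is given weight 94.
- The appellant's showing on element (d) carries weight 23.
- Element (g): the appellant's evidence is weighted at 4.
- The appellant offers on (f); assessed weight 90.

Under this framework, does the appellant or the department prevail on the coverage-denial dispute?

appellant

Stage 1 (appellant, proof beyond reasonable doubt, weight is at least 94): (a) 96 ≥ 94 — meets; (b) net 99−2=97 ≥ 94 — meets; (c) net 99−2=97 ≥ 94 — meets.
  All elements met. The appellant retains the burden for Stage 2.
Stage 2 (appellant, a scintilla of evidence, weight is at least 21): (d) 23 ≥ 21 — meets; (e) net 94−71=23 ≥ 21 — meets.
  Stage 2 is satisfied; the appellant continues to bear the burden.
Stage 3 (appellant, clear and convincing evidence, weight is at least 70): (f) net 90−17=73 ≥ 70 — meets.
  Stage 3 is satisfied; the onus moves to the department.
Stage 4 (department, clear and convincing evidence, weight is at least 70): (g) net 77−4=73 ≥ 70 — meets; (h) 68 < 70 — fails.
  Stage 4 not carried; the department fails its burden.
The analysis ends at Stage 4; the appellant prevails.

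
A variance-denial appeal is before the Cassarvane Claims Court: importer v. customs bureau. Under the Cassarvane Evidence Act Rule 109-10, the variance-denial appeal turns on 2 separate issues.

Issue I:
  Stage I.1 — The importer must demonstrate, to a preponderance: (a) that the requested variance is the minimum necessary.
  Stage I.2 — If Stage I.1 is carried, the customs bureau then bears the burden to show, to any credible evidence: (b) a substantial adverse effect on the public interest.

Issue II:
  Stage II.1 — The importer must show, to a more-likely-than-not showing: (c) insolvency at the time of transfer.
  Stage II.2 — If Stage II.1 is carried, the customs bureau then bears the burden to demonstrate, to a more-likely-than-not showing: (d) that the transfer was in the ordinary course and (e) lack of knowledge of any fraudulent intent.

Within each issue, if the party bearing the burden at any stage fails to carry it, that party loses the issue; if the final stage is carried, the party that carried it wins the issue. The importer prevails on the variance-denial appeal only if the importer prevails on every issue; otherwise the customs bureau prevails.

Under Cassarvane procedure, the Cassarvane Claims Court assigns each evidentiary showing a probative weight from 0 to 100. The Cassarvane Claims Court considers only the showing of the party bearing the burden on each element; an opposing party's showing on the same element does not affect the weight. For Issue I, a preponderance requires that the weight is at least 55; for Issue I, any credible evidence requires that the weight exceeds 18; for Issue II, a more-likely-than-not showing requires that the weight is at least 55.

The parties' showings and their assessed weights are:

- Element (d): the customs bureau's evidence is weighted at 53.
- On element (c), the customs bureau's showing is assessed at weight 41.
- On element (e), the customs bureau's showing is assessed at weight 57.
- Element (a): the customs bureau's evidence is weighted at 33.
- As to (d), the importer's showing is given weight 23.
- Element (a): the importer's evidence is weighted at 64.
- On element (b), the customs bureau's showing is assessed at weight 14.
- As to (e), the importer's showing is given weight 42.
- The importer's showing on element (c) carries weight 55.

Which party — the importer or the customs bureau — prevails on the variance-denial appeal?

— Issue I —
Stage I.1 (importer, a preponderance, weight is at least 55): (a) 64 (customs bureau's 33 disregarded) ≥ 55 — meets.
  The importer carries Stage I.1; the customs bureau now bears the burden.
Stage I.2 (customs bureau, any credible evidence, weight exceeds 18): (b) 14 ≤ 18 — fails.
  The customs bureau does not carry Stage I.2.
So the importer prevails on this issue.
— Issue II —
Stage II.1 — burden on importer; standard: a more-likely-than-not showing (weight is at least 55).
    (c): 55 (customs bureau's 41 disregarded) ≥ 55 [met]
  Stage II.1 is satisfied; the onus moves to the customs bureau.
Stage II.2 — burden on customs bureau; standard: a more-likely-than-not showing (weight is at least 55).
    (d): 53 (importer's 23 disregarded) < 55 [not met]
    (e): 57 (importer's 42 disregarded) ≥ 55 [met]
  Stage II.2 not carried; the customs bureau fails its burden.
The importer prevails on this issue.
Per-issue: Issue I → importer; Issue II → importer. The importer must prevail on every issue; overall, the importer prevails.

importer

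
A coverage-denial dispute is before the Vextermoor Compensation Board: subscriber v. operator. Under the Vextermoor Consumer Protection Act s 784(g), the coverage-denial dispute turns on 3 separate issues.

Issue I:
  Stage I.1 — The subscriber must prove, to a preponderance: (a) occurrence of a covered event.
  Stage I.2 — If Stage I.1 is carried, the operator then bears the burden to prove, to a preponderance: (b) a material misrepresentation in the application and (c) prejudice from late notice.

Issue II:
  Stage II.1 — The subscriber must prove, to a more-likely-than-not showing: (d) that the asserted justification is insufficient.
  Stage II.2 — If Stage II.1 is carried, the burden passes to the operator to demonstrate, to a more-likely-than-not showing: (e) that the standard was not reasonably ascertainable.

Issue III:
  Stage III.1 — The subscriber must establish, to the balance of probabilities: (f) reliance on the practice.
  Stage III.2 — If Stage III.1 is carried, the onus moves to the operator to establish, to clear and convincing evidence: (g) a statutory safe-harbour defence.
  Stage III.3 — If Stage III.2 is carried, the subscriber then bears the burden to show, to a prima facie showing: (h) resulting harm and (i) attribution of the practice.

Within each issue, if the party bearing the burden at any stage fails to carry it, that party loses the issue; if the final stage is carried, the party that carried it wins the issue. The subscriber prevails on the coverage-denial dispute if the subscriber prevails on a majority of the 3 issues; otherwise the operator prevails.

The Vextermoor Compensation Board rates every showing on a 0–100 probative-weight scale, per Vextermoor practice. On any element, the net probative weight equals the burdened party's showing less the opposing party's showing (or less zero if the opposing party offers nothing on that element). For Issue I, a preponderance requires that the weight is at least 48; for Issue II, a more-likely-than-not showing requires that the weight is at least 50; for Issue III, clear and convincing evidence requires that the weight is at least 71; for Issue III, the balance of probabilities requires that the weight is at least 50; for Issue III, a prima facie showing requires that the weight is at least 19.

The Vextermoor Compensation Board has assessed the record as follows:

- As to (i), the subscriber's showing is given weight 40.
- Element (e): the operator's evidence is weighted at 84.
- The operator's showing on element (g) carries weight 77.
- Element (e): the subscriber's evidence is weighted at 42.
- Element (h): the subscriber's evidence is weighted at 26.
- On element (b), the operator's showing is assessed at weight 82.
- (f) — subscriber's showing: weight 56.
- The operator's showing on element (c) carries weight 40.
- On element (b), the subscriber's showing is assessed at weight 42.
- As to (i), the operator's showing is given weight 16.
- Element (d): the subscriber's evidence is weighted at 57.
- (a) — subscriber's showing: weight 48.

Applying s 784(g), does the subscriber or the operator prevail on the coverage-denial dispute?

subscriber

— Issue I —
Stage I.1 — burden on subscriber; standard: a preponderance (weight is at least 48).
    (a): 48 ≥ 48 [met]
  Stage I.1 carried; the burden shifts to the operator.
Stage I.2 — burden on operator; standard: a preponderance (weight is at least 48).
    (b): 82 − 42 = 40 < 48 [not met]
    (c): 40 < 48 [not met]
  The operator does not carry Stage I.2.
So the subscriber prevails on this issue.
— Issue II —
At Stage II.1 the subscriber must meet a more-likely-than-not showing (weight is at least 50): on (d) the weight is 57, which does reach 50, so (d) meets the standard.
  Stage II.1 is satisfied; the onus moves to the operator.
At Stage II.2 the operator must meet a more-likely-than-not showing (weight is at least 50): on (e) the weight is 84 less the opposing 42 gives net 42, < 50, so (e) does not meet the standard.
  The operator does not carry Stage II.2.
The analysis ends at Stage II.2; the subscriber prevails on this issue.
— Issue III —
At Stage III.1 the subscriber must meet the balance of probabilities (weight is at least 50): on (f) the weight is 56, ≥ 50, so (f) meets the standard.
  Stage III.1 is satisfied; the onus moves to the operator.
At Stage III.2 the operator must meet clear and convincing evidence (weight is at least 71): on (g) the weight is 77, which does reach 71, so (g) meets the standard.
  All elements met. The burden passes to the subscriber.
At Stage III.3 the subscriber must meet a prima facie showing (weight is at least 19): on (h) the weight is 26, which does reach 19, so (h) meets the standard; on (i) the weight is 40 less the opposing 16 gives net 24, which does reach 19, so (i) meets the standard.
  All elements met at the final stage.
Every stage carried; the subscriber prevails on this issue.
Per-issue: Issue I → subscriber; Issue II → subscriber; Issue III → subscriber. The subscriber must prevail on a majority of issues; overall, the subscriber prevails.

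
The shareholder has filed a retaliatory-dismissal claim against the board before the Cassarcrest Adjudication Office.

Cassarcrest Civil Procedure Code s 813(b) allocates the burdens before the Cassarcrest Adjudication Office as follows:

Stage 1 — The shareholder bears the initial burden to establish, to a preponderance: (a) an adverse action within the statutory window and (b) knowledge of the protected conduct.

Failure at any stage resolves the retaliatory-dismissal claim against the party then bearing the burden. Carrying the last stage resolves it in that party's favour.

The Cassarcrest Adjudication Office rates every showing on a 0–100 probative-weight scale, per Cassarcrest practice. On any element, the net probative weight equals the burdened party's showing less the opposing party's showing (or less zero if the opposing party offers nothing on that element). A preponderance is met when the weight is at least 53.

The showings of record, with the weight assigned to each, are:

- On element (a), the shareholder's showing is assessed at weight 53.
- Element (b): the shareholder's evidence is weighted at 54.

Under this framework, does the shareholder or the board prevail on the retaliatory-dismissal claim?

Stage 1 (shareholder, a preponderance, weight is at least 53): (a) 53 ≥ 53 — meets; (b) 54 ≥ 53 — meets.
  All elements met at the final stage.
With every stage satisfied, the shareholder prevails.

shareholder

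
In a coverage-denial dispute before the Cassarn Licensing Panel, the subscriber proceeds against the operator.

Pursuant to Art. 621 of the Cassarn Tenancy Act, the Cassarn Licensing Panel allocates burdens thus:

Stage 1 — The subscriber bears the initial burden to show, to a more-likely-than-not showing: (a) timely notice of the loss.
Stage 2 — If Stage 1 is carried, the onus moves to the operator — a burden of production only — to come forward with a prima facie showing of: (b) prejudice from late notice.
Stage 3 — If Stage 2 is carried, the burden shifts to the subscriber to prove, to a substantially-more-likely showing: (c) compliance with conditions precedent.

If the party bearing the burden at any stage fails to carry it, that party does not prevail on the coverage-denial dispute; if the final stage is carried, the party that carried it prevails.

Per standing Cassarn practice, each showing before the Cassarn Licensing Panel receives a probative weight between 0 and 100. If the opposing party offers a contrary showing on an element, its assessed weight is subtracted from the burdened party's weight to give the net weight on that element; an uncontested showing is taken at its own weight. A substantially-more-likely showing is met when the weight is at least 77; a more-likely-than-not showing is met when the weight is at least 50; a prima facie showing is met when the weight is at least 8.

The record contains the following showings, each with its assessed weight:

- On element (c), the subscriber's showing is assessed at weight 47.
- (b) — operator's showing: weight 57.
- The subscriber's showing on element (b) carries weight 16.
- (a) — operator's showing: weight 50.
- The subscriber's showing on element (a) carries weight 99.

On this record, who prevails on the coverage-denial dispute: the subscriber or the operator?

At Stage 1 the subscriber must meet a more-likely-than-not showing (weight is at least 50): on (a) the weight is 99 less the opposing 50 gives net 49, < 50, so (a) does not meet the standard.
  Not every element is met, so the subscriber fails to carry Stage 1.
The analysis ends at Stage 1; the operator prevails.

operator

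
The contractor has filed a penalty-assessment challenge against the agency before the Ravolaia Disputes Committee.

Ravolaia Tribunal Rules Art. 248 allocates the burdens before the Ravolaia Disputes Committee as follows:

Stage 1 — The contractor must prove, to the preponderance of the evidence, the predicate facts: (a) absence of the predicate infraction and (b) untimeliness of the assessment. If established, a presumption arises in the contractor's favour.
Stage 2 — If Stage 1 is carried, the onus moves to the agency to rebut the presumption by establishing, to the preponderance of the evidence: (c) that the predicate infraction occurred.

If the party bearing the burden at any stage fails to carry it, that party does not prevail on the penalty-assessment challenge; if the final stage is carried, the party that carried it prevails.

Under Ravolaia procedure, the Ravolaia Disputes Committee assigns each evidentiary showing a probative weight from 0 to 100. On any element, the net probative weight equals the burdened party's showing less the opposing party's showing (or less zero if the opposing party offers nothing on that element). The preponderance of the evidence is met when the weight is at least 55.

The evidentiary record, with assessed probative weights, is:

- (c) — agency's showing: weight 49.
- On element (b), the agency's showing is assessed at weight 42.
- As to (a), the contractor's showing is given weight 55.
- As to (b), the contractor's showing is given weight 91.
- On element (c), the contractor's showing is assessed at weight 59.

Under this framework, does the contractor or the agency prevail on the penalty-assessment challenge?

At Stage 1 the contractor must meet the preponderance of the evidence (weight is at least 55): on (a) the weight is 55, which does reach 55, so (a) meets the standard; on (b) the weight is 91 less the opposing 42 gives net 49, < 55, so (b) does not meet the standard.
  The contractor does not carry Stage 1.
The agency prevails.

agency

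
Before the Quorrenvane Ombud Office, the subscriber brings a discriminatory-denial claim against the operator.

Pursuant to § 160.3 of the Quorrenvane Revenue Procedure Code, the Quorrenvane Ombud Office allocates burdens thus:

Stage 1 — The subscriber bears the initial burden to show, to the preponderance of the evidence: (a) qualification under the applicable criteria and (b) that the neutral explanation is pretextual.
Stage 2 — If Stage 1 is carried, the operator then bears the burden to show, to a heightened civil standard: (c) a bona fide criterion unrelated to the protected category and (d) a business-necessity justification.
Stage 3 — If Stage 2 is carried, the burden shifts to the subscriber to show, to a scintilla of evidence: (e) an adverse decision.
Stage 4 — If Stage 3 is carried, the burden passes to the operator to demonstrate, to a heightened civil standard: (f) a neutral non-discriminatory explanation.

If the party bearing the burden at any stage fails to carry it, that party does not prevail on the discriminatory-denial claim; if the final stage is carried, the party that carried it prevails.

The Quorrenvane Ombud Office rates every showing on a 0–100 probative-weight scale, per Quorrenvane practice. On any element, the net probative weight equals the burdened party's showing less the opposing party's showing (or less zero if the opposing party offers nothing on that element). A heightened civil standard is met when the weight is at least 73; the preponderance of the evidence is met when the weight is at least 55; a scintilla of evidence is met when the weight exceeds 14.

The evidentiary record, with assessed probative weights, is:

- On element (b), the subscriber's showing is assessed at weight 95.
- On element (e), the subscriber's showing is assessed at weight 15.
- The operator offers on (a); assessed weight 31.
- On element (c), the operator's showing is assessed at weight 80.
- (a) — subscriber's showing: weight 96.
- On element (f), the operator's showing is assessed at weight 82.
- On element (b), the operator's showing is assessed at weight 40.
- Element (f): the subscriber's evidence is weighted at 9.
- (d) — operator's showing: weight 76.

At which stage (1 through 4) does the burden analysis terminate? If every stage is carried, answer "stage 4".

stage 4

At Stage 1 the subscriber must meet the preponderance of the evidence (weight is at least 55): on (a) the weight is 96 less the opposing 31 gives net 65, ≥ 55, so (a) meets the standard; on (b) the weight is 95 less the opposing 40 gives net 55, which does reach 55, so (b) meets the standard.
  The subscriber carries Stage 1; the operator now bears the burden.
At Stage 2 the operator must meet a heightened civil standard (weight is at least 73): on (c) the weight is 80, ≥ 73, so (c) meets the standard; on (d) the weight is 76, ≥ 73, so (d) meets the standard.
  Stage 2 carried; the burden shifts to the subscriber.
At Stage 3 the subscriber must meet a scintilla of evidence (weight exceeds 14): on (e) the weight is 15, which does exceed 14, so (e) meets the standard.
  The subscriber carries Stage 3; the operator now bears the burden.
At Stage 4 the operator must meet a heightened civil standard (weight is at least 73): on (f) the weight is 82 less the opposing 9 gives net 73, which does reach 73, so (f) meets the standard.
  Stage 4 carried; the final stage is satisfied.
With every stage satisfied, the operator prevails.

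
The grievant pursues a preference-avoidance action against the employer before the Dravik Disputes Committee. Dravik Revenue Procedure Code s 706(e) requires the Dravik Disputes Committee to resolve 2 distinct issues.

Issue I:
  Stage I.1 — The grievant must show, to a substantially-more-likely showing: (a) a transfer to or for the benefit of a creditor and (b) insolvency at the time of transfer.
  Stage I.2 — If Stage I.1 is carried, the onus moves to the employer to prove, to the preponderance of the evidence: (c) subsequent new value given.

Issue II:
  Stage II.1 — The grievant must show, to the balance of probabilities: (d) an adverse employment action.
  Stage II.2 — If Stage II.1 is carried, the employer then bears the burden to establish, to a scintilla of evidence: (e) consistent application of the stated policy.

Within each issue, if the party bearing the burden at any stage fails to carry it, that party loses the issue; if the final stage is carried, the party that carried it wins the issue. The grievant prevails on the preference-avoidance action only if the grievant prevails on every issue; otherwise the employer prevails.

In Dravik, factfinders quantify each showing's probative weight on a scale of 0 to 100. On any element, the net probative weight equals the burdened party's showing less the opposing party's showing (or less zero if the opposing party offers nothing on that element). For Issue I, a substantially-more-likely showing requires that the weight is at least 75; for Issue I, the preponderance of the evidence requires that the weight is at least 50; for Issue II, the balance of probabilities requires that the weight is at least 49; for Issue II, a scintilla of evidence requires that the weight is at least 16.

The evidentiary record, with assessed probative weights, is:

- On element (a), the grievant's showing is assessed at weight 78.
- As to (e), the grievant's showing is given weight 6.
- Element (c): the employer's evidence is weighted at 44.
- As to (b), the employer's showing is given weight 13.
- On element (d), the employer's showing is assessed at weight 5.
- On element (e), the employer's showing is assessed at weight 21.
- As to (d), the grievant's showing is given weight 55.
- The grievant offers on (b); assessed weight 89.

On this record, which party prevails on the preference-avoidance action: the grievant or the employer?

grievant

— Issue I —
Stage I.1 (grievant, a substantially-more-likely showing, weight is at least 75): (a) 78 ≥ 75 — meets; (b) net 89−13=76 ≥ 75 — meets.
  Stage I.1 carried; the burden shifts to the employer.
Stage I.2 (employer, the preponderance of the evidence, weight is at least 50): (c) 44 < 50 — fails.
  Not every element is met, so the employer fails to carry Stage I.2.
The analysis ends at Stage I.2; the grievant prevails on this issue.
— Issue II —
At Stage II.1 the grievant must meet the balance of probabilities (weight is at least 49): on (d) the weight is 55 less the opposing 5 gives net 50, which does reach 49, so (d) meets the standard.
  Stage II.1 carried; the burden shifts to the employer.
At Stage II.2 the employer must meet a scintilla of evidence (weight is at least 16): on (e) the weight is 21 less the opposing 6 gives net 15, which does not reach 16, so (e) does not meet the standard.
  The employer does not carry Stage II.2.
So the grievant prevails on this issue.
Per-issue: Issue I → grievant; Issue II → grievant. The grievant must prevail on every issue; overall, the grievant prevails.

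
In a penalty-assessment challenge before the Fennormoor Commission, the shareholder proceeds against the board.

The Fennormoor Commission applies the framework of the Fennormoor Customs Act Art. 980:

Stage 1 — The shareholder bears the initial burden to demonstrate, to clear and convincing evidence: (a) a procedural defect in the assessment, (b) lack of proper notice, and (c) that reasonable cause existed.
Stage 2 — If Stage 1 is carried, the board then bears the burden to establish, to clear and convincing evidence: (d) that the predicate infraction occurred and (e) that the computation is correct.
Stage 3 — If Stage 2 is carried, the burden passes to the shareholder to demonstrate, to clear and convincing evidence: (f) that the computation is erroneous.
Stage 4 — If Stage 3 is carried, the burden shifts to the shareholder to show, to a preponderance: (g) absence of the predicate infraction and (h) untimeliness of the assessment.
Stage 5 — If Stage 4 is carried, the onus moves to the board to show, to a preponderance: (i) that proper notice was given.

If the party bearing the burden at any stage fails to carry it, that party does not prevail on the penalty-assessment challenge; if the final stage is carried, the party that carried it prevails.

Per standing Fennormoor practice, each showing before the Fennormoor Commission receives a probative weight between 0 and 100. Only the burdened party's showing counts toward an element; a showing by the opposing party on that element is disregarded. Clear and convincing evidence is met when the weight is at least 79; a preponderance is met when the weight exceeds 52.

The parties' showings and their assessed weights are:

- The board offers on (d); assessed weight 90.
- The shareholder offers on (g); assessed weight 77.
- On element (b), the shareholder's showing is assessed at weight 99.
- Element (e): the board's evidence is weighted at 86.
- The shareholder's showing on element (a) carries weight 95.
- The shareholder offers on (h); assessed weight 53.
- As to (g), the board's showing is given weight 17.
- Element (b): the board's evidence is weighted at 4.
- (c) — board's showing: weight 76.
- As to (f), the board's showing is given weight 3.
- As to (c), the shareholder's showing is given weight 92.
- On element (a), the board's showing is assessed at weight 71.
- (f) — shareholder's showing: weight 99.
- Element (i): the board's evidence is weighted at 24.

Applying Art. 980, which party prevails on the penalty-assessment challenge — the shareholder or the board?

shareholder

At Stage 1 the shareholder must meet clear and convincing evidence (weight is at least 79): on (a) the weight is 95 (the board's 71 is given no effect), ≥ 79, so (a) meets the standard; on (b) the weight is 99 (the board's 4 is given no effect), which does reach 79, so (b) meets the standard; on (c) the weight is 92 (the board's 76 is given no effect), ≥ 79, so (c) meets the standard.
  The shareholder carries Stage 1; the board now bears the burden.
At Stage 2 the board must meet clear and convincing evidence (weight is at least 79): on (d) the weight is 90, ≥ 79, so (d) meets the standard; on (e) the weight is 86, ≥ 79, so (e) meets the standard.
  All elements met. The burden passes to the shareholder.
At Stage 3 the shareholder must meet clear and convincing evidence (weight is at least 79): on (f) the weight is 99 (the board's 3 is given no effect), ≥ 79, so (f) meets the standard.
  All elements met. The shareholder retains the burden for Stage 4.
At Stage 4 the shareholder must meet a preponderance (weight exceeds 52): on (g) the weight is 77 (the board's 17 is given no effect), which does exceed 52, so (g) meets the standard; on (h) the weight is 53, which does exceed 52, so (h) meets the standard.
  The shareholder carries Stage 4; the board now bears the burden.
At Stage 5 the board must meet a preponderance (weight exceeds 52): on (i) the weight is 24, ≤ 52, so (i) does not meet the standard.
  Not every element is met, so the board fails to carry Stage 5.
The analysis ends at Stage 5; the shareholder prevails.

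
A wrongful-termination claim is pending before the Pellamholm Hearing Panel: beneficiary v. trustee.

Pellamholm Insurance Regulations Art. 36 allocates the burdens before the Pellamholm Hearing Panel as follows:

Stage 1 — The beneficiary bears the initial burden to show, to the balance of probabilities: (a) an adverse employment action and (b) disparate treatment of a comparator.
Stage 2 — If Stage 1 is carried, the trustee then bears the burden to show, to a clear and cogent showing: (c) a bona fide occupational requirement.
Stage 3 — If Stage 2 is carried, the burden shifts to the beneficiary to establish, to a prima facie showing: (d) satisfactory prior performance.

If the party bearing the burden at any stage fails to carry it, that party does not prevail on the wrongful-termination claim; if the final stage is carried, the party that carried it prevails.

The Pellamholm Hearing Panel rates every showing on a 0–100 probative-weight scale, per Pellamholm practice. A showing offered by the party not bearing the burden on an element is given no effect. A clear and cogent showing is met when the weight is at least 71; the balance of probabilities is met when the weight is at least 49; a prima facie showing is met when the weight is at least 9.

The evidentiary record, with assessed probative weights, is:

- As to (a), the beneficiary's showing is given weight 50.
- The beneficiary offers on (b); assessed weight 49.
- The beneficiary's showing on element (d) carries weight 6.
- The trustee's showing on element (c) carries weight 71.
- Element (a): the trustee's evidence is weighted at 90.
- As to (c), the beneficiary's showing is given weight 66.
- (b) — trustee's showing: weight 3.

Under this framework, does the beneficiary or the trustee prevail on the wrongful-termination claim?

trustee

Stage 1 — burden on beneficiary; standard: the balance of probabilities (weight is at least 49).
    (a): 50 (trustee's 90 disregarded) ≥ 49 [met]
    (b): 49 (trustee's 3 disregarded) ≥ 49 [met]
  Stage 1 carried; the burden shifts to the trustee.
Stage 2 — burden on trustee; standard: a clear and cogent showing (weight is at least 71).
    (c): 71 (beneficiary's 66 disregarded) ≥ 71 [met]
  The trustee carries Stage 2; the beneficiary now bears the burden.
Stage 3 — burden on beneficiary; standard: a prima facie showing (weight is at least 9).
    (d): 6 < 9 [not met]
  Stage 3 not carried; the beneficiary fails its burden.
So the trustee prevails.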